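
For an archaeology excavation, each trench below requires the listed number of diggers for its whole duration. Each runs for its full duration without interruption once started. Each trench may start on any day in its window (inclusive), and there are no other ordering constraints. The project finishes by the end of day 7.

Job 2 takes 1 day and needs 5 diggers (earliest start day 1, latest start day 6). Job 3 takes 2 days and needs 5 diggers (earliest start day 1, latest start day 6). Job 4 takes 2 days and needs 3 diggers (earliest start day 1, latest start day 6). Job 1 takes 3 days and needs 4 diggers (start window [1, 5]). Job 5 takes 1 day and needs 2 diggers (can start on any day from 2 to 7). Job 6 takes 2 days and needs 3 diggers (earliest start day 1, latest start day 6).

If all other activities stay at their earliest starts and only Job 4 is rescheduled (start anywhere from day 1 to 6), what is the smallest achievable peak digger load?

17

Job 4@1: d1:20  d2:17  d3:4  d4:0  d5:0  d6:0  d7:0 → peak 20
Job 4@2: d1:17  d2:17  d3:7  d4:0  d5:0  d6:0  d7:0 → peak 17
Job 4@3: d1:17  d2:14  d3:7  d4:3  d5:0  d6:0  d7:0 → peak 17
Job 4@4: d1:17  d2:14  d3:4  d4:3  d5:3  d6:0  d7:0 → peak 17
Job 4@5: d1:17  d2:14  d3:4  d4:0  d5:3  d6:3  d7:0 → peak 17
Job 4@6: d1:17  d2:14  d3:4  d4:0  d5:0  d6:3  d7:3 → peak 17
Best is Job 4@2, peak 17.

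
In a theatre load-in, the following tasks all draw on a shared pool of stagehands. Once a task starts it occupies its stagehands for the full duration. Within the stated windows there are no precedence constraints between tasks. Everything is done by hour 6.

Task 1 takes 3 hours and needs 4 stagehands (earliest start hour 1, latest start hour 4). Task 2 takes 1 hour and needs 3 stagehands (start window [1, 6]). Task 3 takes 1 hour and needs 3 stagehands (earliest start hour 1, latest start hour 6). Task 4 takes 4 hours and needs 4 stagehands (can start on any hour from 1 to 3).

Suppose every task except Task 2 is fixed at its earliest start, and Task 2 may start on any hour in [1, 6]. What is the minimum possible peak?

11

Task 2@1: h1:14  h2:8  h3:8  h4:4  h5:0  h6:0 → peak 14
Task 2@2: h1:11  h2:11  h3:8  h4:4  h5:0  h6:0 → peak 11
Task 2@3: h1:11  h2:8  h3:11  h4:4  h5:0  h6:0 → peak 11
Task 2@4: h1:11  h2:8  h3:8  h4:7  h5:0  h6:0 → peak 11
Task 2@5: h1:11  h2:8  h3:8  h4:4  h5:3  h6:0 → peak 11
Task 2@6: h1:11  h2:8  h3:8  h4:4  h5:0  h6:3 → peak 11
Best is Task 2@2, peak 11.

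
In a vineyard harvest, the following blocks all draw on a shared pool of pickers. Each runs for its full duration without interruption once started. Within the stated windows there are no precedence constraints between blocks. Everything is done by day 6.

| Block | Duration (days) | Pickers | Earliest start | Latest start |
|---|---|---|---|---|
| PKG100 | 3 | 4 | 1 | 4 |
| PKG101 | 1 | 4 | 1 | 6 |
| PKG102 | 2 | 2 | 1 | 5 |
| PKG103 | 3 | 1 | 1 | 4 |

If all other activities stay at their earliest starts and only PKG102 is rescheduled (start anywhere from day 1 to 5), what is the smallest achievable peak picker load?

PKG102@1: d1:11  d2:7  d3:5  d4:0  d5:0  d6:0 → peak 11
PKG102@2: d1:9  d2:7  d3:7  d4:0  d5:0  d6:0 → peak 9
PKG102@3: d1:9  d2:5  d3:7  d4:2  d5:0  d6:0 → peak 9
PKG102@4: d1:9  d2:5  d3:5  d4:2  d5:2  d6:0 → peak 9
PKG102@5: d1:9  d2:5  d3:5  d4:0  d5:2  d6:2 → peak 9
Best is PKG102@2, peak 9.

9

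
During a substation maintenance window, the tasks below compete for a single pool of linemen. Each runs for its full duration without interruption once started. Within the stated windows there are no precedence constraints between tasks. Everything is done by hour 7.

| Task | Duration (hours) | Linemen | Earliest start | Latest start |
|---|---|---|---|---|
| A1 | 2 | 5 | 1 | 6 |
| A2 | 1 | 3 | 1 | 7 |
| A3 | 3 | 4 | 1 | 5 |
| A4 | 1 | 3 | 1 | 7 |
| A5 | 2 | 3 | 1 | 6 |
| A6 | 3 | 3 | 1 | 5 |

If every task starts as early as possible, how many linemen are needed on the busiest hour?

21

Early-start schedule: A1@1, A2@1, A3@1, A4@1, A5@1, A6@1.
Load per hour: hour 1: 21, hour 2: 15, hour 3: 7, hour 4: 0, hour 5: 0, hour 6: 0, hour 7: 0.
Peak is 21.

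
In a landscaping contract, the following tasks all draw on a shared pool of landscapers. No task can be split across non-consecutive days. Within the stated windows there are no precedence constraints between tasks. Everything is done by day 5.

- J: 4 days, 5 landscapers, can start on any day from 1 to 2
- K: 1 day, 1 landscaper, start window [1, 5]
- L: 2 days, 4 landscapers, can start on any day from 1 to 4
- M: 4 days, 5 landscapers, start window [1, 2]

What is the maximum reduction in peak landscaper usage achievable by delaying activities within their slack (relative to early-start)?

Early-start peak: d1:15  d2:14  d3:10  d4:10  d5:0 ⇒ 15.
Leveled (J@1, K@1, L@1, M@2): d1:10  d2:14  d3:10  d4:10  d5:5 ⇒ 14.
Reduction 15 − 14 = 1.

1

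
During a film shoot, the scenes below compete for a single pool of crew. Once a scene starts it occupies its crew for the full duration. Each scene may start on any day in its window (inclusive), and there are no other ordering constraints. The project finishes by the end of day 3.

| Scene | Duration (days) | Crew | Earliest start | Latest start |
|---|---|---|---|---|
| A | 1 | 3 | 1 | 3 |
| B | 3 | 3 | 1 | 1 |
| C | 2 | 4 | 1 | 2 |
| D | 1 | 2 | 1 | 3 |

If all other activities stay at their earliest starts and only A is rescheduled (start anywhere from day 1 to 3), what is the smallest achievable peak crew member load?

A@1: d1:12  d2:7  d3:3 → peak 12
A@2: d1:9  d2:10  d3:3 → peak 10
A@3: d1:9  d2:7  d3:6 → peak 9
Best is A@3, peak 9.

9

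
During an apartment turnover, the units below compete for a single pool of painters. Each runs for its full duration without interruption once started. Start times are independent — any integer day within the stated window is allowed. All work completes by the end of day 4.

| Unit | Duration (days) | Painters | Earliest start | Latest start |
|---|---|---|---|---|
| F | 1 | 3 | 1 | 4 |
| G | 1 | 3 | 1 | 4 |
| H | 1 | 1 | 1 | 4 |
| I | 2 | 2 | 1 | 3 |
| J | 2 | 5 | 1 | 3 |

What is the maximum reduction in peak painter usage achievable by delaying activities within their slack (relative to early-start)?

Early-start peak: d1:14  d2:7  d3:0  d4:0 ⇒ 14.
Leveled (F@1, G@2, H@1, I@1, J@3): d1:6  d2:5  d3:5  d4:5 ⇒ 6.
Reduction 14 − 6 = 8.

8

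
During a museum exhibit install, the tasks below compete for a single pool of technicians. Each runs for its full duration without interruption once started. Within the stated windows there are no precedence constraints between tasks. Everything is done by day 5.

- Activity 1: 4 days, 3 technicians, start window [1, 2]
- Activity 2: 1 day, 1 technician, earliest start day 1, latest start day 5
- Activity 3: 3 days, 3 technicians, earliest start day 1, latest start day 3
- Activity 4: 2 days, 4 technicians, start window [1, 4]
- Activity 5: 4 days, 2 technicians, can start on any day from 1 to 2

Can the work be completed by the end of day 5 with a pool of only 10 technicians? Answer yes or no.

yes

Schedule Activity 1@1, Activity 2@1, Activity 3@1, Activity 4@4, Activity 5@1: d1:9  d2:8  d3:8  d4:9  d5:4 — peak 9 ≤ 10.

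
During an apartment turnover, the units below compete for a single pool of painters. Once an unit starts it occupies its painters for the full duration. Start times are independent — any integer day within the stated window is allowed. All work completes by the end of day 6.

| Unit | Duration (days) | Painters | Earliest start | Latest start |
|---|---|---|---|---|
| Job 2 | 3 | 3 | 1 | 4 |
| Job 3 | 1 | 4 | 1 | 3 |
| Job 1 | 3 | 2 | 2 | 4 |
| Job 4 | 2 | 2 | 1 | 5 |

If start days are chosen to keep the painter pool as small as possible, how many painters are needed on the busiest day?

Early-start (Job 2@1, Job 3@1, Job 1@2, Job 4@1) gives peak 9: d1:9  d2:7  d3:5  d4:2  d5:0  d6:0.
Shift Job 2→2, Job 4→5.
Schedule Job 2@2, Job 3@1, Job 1@2, Job 4@5: d1:4  d2:5  d3:5  d4:5  d5:2  d6:2 — peak 5.

5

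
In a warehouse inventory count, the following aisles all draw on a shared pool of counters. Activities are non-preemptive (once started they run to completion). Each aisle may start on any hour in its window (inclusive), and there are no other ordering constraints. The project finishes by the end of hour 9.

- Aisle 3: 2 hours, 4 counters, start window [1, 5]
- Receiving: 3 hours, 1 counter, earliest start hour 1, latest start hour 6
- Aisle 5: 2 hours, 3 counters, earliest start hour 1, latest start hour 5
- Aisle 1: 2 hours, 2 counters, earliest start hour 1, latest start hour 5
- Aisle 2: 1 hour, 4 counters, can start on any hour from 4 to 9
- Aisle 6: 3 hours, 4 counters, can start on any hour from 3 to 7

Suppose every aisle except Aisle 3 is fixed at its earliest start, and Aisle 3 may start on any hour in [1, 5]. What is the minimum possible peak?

8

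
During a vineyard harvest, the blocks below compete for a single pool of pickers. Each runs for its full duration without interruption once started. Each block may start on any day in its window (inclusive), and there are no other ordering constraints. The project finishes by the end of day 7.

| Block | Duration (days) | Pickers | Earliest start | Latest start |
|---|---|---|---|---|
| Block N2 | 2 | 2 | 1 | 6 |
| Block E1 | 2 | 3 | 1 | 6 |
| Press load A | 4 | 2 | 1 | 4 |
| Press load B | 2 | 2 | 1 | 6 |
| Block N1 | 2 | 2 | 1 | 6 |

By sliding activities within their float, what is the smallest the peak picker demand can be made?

5

Early-start (Block N2@1, Block E1@1, Press load A@1, Press load B@1, Block N1@1) gives peak 11: d1:11  d2:11  d3:2  d4:2  d5:0  d6:0  d7:0.
Shift Press load A→3, Press load B→3, Block N1→5.
Schedule Block N2@1, Block E1@1, Press load A@3, Press load B@3, Block N1@5: d1:5  d2:5  d3:4  d4:4  d5:4  d6:4  d7:0 — peak 5.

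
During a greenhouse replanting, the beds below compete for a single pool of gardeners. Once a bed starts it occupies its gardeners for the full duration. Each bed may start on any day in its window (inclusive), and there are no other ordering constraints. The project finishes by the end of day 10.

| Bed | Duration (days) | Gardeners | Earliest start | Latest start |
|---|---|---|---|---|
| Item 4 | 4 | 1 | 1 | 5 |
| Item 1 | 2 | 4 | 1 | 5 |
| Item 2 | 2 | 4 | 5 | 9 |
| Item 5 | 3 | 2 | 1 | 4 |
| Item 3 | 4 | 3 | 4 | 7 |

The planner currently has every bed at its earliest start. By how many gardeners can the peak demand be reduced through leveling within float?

2

Early-start peak: d1:7  d2:7  d3:3  d4:4  d5:7  d6:7  d7:3  d8:0  d9:0  d10:0 ⇒ 7.
Leveled (Item 4@1, Item 1@1, Item 2@9, Item 5@3, Item 3@5): d1:5  d2:5  d3:3  d4:3  d5:5  d6:3  d7:3  d8:3  d9:4  d10:4 ⇒ 5.
Reduction 7 − 5 = 2.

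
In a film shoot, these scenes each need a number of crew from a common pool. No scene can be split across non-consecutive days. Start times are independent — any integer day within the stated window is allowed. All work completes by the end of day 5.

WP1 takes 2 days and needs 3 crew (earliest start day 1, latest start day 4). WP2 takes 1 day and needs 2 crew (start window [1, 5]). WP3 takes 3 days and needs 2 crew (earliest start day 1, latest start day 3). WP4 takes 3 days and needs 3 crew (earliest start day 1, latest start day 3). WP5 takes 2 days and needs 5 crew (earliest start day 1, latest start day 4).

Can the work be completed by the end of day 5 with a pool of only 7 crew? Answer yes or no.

Schedule WP1@1, WP2@3, WP3@3, WP4@1, WP5@4: d1:6  d2:6  d3:7  d4:7  d5:7 — peak 7 ≤ 7.

yes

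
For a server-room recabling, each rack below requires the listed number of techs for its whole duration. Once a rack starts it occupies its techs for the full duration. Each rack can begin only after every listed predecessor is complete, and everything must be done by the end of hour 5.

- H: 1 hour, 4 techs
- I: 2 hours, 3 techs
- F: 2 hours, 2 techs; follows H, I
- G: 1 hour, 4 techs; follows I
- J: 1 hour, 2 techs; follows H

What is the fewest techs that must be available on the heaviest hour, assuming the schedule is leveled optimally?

Early-start (H@1, I@1, F@3, G@3, J@2) gives peak 7: h1:7  h2:5  h3:6  h4:2  h5:0.
Shift I→2, F→4, G→4.
Schedule H@1, I@2, F@4, G@4, J@2: h1:4  h2:5  h3:3  h4:6  h5:2 — peak 6.

6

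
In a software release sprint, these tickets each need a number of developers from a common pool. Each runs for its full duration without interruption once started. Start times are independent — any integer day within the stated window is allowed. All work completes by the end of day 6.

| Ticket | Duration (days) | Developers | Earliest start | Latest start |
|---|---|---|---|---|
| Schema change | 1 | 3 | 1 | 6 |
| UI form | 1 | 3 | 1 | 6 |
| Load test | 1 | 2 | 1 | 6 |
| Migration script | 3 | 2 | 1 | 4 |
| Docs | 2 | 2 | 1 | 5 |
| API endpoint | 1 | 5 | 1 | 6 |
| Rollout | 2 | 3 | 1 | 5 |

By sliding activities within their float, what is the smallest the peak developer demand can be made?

Early-start (Schema change@1, UI form@1, Load test@1, Migration script@1, Docs@1, API endpoint@1, Rollout@1) gives peak 20: d1:20  d2:7  d3:2  d4:0  d5:0  d6:0.
Shift UI form→2, Migration script→3, Docs→2, API endpoint→6, Rollout→4.
Schedule Schema change@1, UI form@2, Load test@1, Migration script@3, Docs@2, API endpoint@6, Rollout@4: d1:5  d2:5  d3:4  d4:5  d5:5  d6:5 — peak 5.
Total developer-days = 29 over 6 days ⇒ peak ≥ ⌈29/6⌉ = 5, so 5 is optimal.

5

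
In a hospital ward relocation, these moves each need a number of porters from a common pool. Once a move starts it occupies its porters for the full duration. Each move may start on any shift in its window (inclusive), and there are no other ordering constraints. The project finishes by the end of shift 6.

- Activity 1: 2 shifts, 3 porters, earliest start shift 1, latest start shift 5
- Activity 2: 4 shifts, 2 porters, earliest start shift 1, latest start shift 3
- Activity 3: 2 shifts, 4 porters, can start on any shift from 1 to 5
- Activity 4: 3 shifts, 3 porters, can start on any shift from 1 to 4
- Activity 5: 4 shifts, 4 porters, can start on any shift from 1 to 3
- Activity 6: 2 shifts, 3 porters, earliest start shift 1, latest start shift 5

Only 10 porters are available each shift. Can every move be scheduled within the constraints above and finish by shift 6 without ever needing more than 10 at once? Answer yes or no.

Schedule Activity 1@1, Activity 2@1, Activity 3@1, Activity 4@3, Activity 5@3, Activity 6@5: s1:9  s2:9  s3:9  s4:9  s5:10  s6:7 — peak 10 ≤ 10.

yes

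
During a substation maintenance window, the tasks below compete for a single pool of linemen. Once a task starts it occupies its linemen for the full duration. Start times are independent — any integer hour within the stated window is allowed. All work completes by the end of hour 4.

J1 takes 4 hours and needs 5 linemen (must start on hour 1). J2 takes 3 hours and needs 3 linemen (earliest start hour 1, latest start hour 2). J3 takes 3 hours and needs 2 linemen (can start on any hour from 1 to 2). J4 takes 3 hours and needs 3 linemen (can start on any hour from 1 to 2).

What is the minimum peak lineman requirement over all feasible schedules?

13

Schedule J1@1, J2@1, J3@1, J4@1: h1:13  h2:13  h3:13  h4:5 — peak 13.
No arrangement of the 8 feasible schedules does better.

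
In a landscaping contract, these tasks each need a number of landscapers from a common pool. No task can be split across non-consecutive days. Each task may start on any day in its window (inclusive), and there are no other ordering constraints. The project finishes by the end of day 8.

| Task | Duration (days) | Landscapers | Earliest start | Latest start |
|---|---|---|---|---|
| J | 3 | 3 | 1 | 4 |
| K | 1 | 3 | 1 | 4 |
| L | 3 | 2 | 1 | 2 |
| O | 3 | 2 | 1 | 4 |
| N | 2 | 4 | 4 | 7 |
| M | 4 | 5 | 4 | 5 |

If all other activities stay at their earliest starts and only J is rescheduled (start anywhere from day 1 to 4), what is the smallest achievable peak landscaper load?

10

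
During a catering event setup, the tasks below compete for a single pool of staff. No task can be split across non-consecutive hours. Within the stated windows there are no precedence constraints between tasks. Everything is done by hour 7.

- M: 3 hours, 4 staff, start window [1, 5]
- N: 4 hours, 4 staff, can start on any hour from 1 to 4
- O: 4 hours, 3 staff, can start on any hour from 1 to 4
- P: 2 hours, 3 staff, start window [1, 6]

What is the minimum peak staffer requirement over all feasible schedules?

7

Early-start (M@1, N@1, O@1, P@1) gives peak 14: h1:14  h2:14  h3:11  h4:7  h5:0  h6:0  h7:0.
Shift N→4, P→5.
Schedule M@1, N@4, O@1, P@5: h1:7  h2:7  h3:7  h4:7  h5:7  h6:7  h7:4 — peak 7.
Total staffer-hours = 46 over 7 hours ⇒ peak ≥ ⌈46/7⌉ = 7, so 7 is optimal.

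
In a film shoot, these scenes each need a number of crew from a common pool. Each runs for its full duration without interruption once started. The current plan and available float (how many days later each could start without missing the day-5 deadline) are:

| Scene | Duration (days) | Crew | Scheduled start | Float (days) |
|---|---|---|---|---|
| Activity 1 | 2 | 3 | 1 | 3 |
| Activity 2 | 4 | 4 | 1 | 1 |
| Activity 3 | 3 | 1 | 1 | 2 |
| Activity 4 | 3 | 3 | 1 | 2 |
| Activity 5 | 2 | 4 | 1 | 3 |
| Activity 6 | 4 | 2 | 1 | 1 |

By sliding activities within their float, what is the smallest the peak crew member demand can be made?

12

Early-start (Activity 1@1, Activity 2@1, Activity 3@1, Activity 4@1, Activity 5@1, Activity 6@1) gives peak 17: d1:17  d2:17  d3:10  d4:6  d5:0.
Shift Activity 3→3, Activity 5→4.
Schedule Activity 1@1, Activity 2@1, Activity 3@3, Activity 4@1, Activity 5@4, Activity 6@1: d1:12  d2:12  d3:10  d4:11  d5:5 — peak 12.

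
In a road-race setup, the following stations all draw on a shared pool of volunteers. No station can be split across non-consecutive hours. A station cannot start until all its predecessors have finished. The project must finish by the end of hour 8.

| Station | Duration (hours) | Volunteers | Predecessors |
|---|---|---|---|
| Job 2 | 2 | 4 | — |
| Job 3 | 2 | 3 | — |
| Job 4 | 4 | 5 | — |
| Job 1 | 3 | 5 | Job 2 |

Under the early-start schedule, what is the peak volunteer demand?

12

Early-start schedule: Job 2@1, Job 3@1, Job 4@1, Job 1@3.
Load per hour: hour 1: 12, hour 2: 12, hour 3: 10, hour 4: 10, hour 5: 5, hour 6: 0, hour 7: 0, hour 8: 0.
Peak is 12.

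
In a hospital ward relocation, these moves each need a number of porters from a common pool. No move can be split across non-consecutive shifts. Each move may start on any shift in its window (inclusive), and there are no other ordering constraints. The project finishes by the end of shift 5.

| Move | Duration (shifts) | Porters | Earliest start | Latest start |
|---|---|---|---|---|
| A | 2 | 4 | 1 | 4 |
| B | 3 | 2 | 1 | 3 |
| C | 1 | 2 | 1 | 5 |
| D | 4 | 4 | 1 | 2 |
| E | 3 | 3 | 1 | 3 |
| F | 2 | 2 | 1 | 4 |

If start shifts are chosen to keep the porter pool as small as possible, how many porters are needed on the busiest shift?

10

Early-start (A@1, B@1, C@1, D@1, E@1, F@1) gives peak 17: s1:17  s2:15  s3:9  s4:4  s5:0.
Shift D→2, E→3, F→4.
Schedule A@1, B@1, C@1, D@2, E@3, F@4: s1:8  s2:10  s3:9  s4:9  s5:9 — peak 10.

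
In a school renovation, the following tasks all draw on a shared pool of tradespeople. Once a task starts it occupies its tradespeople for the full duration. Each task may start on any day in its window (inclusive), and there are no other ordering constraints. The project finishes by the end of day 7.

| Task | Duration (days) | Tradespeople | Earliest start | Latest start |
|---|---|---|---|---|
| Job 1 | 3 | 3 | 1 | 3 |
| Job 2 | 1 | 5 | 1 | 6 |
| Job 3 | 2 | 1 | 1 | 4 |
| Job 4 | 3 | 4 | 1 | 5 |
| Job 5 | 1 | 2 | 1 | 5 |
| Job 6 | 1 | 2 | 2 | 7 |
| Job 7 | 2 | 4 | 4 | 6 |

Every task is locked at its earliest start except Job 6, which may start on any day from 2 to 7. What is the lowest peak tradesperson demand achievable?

Job 6@2: d1:15  d2:10  d3:7  d4:4  d5:4  d6:0  d7:0 → peak 15
Job 6@3: d1:15  d2:8  d3:9  d4:4  d5:4  d6:0  d7:0 → peak 15
Job 6@4: d1:15  d2:8  d3:7  d4:6  d5:4  d6:0  d7:0 → peak 15
Job 6@5: d1:15  d2:8  d3:7  d4:4  d5:6  d6:0  d7:0 → peak 15
Job 6@6: d1:15  d2:8  d3:7  d4:4  d5:4  d6:2  d7:0 → peak 15
Job 6@7: d1:15  d2:8  d3:7  d4:4  d5:4  d6:0  d7:2 → peak 15
Best is Job 6@2, peak 15.

15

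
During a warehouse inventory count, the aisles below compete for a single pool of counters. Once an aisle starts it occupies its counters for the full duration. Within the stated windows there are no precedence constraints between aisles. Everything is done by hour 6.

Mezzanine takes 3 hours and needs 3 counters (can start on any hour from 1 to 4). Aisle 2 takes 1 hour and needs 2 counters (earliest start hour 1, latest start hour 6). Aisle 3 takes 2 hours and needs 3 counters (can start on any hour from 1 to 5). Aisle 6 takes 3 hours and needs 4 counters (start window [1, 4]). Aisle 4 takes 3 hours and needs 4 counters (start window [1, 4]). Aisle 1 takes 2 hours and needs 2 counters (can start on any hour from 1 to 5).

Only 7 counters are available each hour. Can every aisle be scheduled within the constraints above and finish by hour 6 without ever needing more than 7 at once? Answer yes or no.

Total counter-hours = 45; over 6 hours the average is 45/6 > 7, so some hour must exceed 7.

no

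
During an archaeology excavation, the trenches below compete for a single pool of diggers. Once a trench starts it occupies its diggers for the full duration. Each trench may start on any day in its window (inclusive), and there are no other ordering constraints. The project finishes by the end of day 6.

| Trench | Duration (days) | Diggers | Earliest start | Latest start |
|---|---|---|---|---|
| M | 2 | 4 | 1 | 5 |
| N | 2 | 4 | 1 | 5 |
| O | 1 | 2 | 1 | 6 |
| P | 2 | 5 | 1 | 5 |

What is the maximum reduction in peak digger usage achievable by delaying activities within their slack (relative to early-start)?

9

Early-start peak: d1:15  d2:13  d3:0  d4:0  d5:0  d6:0 ⇒ 15.
Leveled (M@1, N@3, O@1, P@5): d1:6  d2:4  d3:4  d4:4  d5:5  d6:5 ⇒ 6.
Reduction 15 − 6 = 9.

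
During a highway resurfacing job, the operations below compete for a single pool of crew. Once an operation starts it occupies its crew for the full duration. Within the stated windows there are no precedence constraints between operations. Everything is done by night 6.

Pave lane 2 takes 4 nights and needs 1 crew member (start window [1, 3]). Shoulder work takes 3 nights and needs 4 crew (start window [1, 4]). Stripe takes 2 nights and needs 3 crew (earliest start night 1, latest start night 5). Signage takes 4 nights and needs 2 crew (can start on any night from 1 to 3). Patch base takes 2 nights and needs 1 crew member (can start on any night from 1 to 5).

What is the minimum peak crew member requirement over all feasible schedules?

Early-start (Pave lane 2@1, Shoulder work@1, Stripe@1, Signage@1, Patch base@1) gives peak 11: n1:11  n2:11  n3:7  n4:3  n5:0  n6:0.
Shift Stripe→4, Patch base→4.
Schedule Pave lane 2@1, Shoulder work@1, Stripe@4, Signage@1, Patch base@4: n1:7  n2:7  n3:7  n4:7  n5:4  n6:0 — peak 7.

7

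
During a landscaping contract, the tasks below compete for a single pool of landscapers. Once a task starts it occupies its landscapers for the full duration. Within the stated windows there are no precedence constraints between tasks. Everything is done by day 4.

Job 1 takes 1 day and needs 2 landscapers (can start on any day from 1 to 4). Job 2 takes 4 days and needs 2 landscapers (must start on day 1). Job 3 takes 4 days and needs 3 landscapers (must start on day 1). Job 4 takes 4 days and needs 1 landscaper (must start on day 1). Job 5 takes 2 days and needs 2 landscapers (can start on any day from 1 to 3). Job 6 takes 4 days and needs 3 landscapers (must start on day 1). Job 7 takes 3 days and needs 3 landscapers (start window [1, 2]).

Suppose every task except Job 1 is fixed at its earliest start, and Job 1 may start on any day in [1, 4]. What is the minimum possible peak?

Job 1@1: d1:16  d2:14  d3:12  d4:9 → peak 16
Job 1@2: d1:14  d2:16  d3:12  d4:9 → peak 16
Job 1@3: d1:14  d2:14  d3:14  d4:9 → peak 14
Job 1@4: d1:14  d2:14  d3:12  d4:11 → peak 14
Best is Job 1@3, peak 14.

14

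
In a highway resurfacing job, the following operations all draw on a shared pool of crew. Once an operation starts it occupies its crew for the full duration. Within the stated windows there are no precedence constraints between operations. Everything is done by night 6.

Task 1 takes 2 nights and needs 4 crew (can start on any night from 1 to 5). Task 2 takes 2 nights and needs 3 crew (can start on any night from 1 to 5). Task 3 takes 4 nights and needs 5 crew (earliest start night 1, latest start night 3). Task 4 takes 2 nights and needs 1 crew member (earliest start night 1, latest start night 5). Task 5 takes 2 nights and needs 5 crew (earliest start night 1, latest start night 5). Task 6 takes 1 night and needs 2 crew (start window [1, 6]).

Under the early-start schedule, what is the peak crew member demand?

20

Early-start schedule: Task 1@1, Task 2@1, Task 3@1, Task 4@1, Task 5@1, Task 6@1.
Load per night: night 1: 20, night 2: 18, night 3: 5, night 4: 5, night 5: 0, night 6: 0.
Peak is 20.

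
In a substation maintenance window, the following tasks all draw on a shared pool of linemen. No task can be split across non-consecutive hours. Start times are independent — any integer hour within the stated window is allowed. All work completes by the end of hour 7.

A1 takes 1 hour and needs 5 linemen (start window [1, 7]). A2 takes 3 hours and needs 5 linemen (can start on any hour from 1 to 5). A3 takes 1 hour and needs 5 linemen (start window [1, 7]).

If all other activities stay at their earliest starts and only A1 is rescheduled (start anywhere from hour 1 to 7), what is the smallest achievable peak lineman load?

A1@1: h1:15  h2:5  h3:5  h4:0  h5:0  h6:0  h7:0 → peak 15
A1@2: h1:10  h2:10  h3:5  h4:0  h5:0  h6:0  h7:0 → peak 10
A1@3: h1:10  h2:5  h3:10  h4:0  h5:0  h6:0  h7:0 → peak 10
A1@4: h1:10  h2:5  h3:5  h4:5  h5:0  h6:0  h7:0 → peak 10
A1@5: h1:10  h2:5  h3:5  h4:0  h5:5  h6:0  h7:0 → peak 10
A1@6: h1:10  h2:5  h3:5  h4:0  h5:0  h6:5  h7:0 → peak 10
A1@7: h1:10  h2:5  h3:5  h4:0  h5:0  h6:0  h7:5 → peak 10
Best is A1@2, peak 10.

10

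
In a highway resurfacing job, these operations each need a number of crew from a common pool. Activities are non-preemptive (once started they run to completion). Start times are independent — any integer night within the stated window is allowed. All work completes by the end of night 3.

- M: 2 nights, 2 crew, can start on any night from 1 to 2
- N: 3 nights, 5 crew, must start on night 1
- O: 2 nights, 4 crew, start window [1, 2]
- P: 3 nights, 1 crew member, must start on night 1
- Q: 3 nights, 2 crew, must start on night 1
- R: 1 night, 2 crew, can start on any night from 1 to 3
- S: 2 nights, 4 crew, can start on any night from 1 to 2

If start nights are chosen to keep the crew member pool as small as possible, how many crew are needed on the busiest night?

Early-start (M@1, N@1, O@1, P@1, Q@1, R@1, S@1) gives peak 20: n1:20  n2:18  n3:8.
Shift S→2.
Schedule M@1, N@1, O@1, P@1, Q@1, R@1, S@2: n1:16  n2:18  n3:12 — peak 18.
No arrangement of the 24 feasible schedules does better.

18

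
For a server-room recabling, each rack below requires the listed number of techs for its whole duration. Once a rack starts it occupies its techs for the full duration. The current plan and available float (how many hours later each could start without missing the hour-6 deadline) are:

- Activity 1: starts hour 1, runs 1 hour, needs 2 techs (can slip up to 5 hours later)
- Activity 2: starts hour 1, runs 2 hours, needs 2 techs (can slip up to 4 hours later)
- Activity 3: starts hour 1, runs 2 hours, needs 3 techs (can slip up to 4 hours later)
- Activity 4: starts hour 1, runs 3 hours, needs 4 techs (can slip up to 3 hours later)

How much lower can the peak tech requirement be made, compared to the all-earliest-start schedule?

6

Early-start peak: h1:11  h2:9  h3:4  h4:0  h5:0  h6:0 ⇒ 11.
Leveled (Activity 1@1, Activity 2@1, Activity 3@2, Activity 4@4): h1:4  h2:5  h3:3  h4:4  h5:4  h6:4 ⇒ 5.
Reduction 11 − 5 = 6.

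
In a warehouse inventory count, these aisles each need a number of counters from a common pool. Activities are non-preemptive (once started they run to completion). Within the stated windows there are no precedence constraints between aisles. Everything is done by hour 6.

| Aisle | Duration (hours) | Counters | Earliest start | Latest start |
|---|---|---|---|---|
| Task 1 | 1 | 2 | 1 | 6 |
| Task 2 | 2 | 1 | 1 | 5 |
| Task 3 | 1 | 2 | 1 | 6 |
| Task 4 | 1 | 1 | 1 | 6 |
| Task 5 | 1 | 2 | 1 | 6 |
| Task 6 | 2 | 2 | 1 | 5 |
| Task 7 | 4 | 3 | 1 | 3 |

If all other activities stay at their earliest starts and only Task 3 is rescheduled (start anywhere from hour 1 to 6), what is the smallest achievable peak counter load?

Task 3@1: h1:13  h2:6  h3:3  h4:3  h5:0  h6:0 → peak 13
Task 3@2: h1:11  h2:8  h3:3  h4:3  h5:0  h6:0 → peak 11
Task 3@3: h1:11  h2:6  h3:5  h4:3  h5:0  h6:0 → peak 11
Task 3@4: h1:11  h2:6  h3:3  h4:5  h5:0  h6:0 → peak 11
Task 3@5: h1:11  h2:6  h3:3  h4:3  h5:2  h6:0 → peak 11
Task 3@6: h1:11  h2:6  h3:3  h4:3  h5:0  h6:2 → peak 11
Best is Task 3@2, peak 11.

11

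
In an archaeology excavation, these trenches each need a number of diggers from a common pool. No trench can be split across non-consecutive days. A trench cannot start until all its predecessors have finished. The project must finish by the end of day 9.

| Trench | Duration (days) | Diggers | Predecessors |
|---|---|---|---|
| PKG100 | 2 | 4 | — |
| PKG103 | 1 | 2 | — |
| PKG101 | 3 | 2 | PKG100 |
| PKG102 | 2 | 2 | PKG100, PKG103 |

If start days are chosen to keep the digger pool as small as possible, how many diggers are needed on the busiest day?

Early-start (PKG100@1, PKG103@1, PKG101@3, PKG102@3) gives peak 6: d1:6  d2:4  d3:4  d4:4  d5:2  d6:0  d7:0  d8:0  d9:0.
Shift PKG103→3, PKG102→4.
Schedule PKG100@1, PKG103@3, PKG101@3, PKG102@4: d1:4  d2:4  d3:4  d4:4  d5:4  d6:0  d7:0  d8:0  d9:0 — peak 4.

4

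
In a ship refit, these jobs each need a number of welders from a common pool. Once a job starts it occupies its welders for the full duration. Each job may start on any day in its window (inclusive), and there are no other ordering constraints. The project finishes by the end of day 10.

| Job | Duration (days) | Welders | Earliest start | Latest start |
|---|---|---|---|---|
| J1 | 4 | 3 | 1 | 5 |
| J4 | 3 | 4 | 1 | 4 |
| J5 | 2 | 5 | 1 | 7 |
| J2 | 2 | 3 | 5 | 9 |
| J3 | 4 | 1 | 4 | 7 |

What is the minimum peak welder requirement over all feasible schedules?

7

Early-start (J1@1, J4@1, J5@1, J2@5, J3@4) gives peak 12: d1:12  d2:12  d3:7  d4:4  d5:4  d6:4  d7:1  d8:0  d9:0  d10:0.
Shift J5→5, J2→7.
Schedule J1@1, J4@1, J5@5, J2@7, J3@4: d1:7  d2:7  d3:7  d4:4  d5:6  d6:6  d7:4  d8:3  d9:0  d10:0 — peak 7.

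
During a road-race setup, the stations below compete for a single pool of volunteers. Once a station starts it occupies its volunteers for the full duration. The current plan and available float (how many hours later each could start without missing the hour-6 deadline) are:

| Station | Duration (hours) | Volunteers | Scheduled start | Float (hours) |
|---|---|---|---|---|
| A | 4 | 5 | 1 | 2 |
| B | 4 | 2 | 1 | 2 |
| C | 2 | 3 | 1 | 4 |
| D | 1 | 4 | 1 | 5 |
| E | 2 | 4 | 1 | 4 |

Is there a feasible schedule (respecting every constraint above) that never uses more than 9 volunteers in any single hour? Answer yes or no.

Schedule A@1, B@2, C@5, D@1, E@5: h1:9  h2:7  h3:7  h4:7  h5:9  h6:7 — peak 9 ≤ 9.

yes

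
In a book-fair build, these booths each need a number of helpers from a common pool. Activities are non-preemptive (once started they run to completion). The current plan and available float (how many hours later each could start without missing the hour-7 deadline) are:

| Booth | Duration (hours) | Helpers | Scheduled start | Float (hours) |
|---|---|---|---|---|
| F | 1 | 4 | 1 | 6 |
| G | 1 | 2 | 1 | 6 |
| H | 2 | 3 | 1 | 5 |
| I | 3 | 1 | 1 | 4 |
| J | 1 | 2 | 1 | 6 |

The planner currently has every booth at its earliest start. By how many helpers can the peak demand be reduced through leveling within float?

8

Early-start peak: h1:12  h2:4  h3:1  h4:0  h5:0  h6:0  h7:0 ⇒ 12.
Leveled (F@1, G@2, H@3, I@2, J@5): h1:4  h2:3  h3:4  h4:4  h5:2  h6:0  h7:0 ⇒ 4.
Reduction 12 − 4 = 8.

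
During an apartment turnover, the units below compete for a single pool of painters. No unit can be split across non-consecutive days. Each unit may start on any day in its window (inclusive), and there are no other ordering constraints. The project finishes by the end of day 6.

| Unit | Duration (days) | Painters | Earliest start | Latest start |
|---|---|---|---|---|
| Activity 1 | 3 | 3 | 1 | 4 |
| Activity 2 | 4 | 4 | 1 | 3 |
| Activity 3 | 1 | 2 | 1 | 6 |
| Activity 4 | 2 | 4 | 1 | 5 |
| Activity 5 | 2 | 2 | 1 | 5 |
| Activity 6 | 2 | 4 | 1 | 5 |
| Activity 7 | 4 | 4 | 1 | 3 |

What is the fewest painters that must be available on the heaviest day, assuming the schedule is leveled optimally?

Early-start (Activity 1@1, Activity 2@1, Activity 3@1, Activity 4@1, Activity 5@1, Activity 6@1, Activity 7@1) gives peak 23: d1:23  d2:21  d3:11  d4:8  d5:0  d6:0.
Shift Activity 3→4, Activity 5→5, Activity 6→5, Activity 7→3.
Schedule Activity 1@1, Activity 2@1, Activity 3@4, Activity 4@1, Activity 5@5, Activity 6@5, Activity 7@3: d1:11  d2:11  d3:11  d4:10  d5:10  d6:10 — peak 11.
Total painter-days = 63 over 6 days ⇒ peak ≥ ⌈63/6⌉ = 11, so 11 is optimal.

11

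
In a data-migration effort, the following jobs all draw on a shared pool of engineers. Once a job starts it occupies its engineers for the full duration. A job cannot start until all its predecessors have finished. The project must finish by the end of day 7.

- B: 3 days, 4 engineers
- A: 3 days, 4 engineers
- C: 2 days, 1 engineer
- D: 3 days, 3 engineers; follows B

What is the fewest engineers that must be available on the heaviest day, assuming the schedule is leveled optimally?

Early-start (B@1, A@1, C@1, D@4) gives peak 9: d1:9  d2:9  d3:8  d4:3  d5:3  d6:3  d7:0.
Shift A→4.
Schedule B@1, A@4, C@1, D@4: d1:5  d2:5  d3:4  d4:7  d5:7  d6:7  d7:0 — peak 7.

7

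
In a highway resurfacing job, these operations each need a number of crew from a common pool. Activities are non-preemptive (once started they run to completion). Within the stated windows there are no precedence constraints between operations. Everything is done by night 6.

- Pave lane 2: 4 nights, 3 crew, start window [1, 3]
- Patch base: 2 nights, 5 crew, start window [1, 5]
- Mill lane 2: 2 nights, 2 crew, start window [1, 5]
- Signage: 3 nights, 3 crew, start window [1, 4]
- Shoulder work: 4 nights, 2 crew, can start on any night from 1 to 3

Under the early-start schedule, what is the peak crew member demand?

Early-start schedule: Pave lane 2@1, Patch base@1, Mill lane 2@1, Signage@1, Shoulder work@1.
Load per night: night 1: 15, night 2: 15, night 3: 8, night 4: 5, night 5: 0, night 6: 0.
Peak is 15.

15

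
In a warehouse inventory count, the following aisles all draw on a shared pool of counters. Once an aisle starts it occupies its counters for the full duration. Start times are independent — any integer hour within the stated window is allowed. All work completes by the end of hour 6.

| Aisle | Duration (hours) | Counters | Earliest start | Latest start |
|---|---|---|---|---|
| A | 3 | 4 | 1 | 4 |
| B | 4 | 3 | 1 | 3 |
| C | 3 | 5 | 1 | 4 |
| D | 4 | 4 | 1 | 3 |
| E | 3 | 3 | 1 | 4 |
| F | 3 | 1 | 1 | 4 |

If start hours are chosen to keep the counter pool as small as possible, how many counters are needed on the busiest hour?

14

Early-start (A@1, B@1, C@1, D@1, E@1, F@1) gives peak 20: h1:20  h2:20  h3:20  h4:7  h5:0  h6:0.
Shift C→4, F→4.
Schedule A@1, B@1, C@4, D@1, E@1, F@4: h1:14  h2:14  h3:14  h4:13  h5:6  h6:6 — peak 14.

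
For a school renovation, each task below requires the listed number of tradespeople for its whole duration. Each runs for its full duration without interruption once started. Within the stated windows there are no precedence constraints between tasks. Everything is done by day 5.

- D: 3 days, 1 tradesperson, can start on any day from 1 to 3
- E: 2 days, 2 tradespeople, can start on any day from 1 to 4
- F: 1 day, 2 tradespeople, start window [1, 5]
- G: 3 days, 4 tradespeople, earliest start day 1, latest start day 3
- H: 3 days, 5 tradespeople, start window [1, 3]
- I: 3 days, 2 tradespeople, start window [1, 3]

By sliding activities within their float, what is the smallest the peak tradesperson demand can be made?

Early-start (D@1, E@1, F@1, G@1, H@1, I@1) gives peak 16: d1:16  d2:14  d3:12  d4:0  d5:0.
Shift H→2, I→3.
Schedule D@1, E@1, F@1, G@1, H@2, I@3: d1:9  d2:12  d3:12  d4:7  d5:2 — peak 12.

12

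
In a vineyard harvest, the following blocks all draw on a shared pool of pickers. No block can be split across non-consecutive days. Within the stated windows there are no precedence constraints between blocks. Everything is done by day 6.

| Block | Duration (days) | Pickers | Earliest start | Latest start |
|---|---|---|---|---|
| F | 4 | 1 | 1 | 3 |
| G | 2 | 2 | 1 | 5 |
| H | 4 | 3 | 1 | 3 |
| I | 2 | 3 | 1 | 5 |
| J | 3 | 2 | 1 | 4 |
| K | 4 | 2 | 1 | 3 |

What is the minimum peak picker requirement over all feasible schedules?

Early-start (F@1, G@1, H@1, I@1, J@1, K@1) gives peak 13: d1:13  d2:13  d3:8  d4:6  d5:0  d6:0.
Shift I→5, K→3.
Schedule F@1, G@1, H@1, I@5, J@1, K@3: d1:8  d2:8  d3:8  d4:6  d5:5  d6:5 — peak 8.

8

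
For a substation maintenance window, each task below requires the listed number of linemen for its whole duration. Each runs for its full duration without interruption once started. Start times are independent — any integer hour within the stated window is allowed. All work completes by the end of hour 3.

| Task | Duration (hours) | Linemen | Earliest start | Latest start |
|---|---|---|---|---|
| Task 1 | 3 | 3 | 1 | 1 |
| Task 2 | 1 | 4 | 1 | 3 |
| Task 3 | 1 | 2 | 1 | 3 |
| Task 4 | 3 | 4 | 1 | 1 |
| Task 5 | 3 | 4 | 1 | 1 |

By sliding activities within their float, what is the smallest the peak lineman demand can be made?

15

Early-start (Task 1@1, Task 2@1, Task 3@1, Task 4@1, Task 5@1) gives peak 17: h1:17  h2:11  h3:11.
Shift Task 3→2.
Schedule Task 1@1, Task 2@1, Task 3@2, Task 4@1, Task 5@1: h1:15  h2:13  h3:11 — peak 15.
No arrangement of the 9 feasible schedules does better.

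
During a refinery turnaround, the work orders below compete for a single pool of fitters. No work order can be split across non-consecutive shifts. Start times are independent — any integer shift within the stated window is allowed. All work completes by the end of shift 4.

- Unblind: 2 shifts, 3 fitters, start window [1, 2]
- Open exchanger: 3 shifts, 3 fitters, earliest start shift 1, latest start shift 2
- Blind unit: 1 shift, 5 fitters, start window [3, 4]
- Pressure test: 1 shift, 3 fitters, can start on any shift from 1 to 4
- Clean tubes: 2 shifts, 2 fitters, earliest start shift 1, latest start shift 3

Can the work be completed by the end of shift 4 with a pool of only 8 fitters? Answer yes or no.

yes

Schedule Unblind@1, Open exchanger@1, Blind unit@3, Pressure test@4, Clean tubes@1: s1:8  s2:8  s3:8  s4:3 — peak 8 ≤ 8.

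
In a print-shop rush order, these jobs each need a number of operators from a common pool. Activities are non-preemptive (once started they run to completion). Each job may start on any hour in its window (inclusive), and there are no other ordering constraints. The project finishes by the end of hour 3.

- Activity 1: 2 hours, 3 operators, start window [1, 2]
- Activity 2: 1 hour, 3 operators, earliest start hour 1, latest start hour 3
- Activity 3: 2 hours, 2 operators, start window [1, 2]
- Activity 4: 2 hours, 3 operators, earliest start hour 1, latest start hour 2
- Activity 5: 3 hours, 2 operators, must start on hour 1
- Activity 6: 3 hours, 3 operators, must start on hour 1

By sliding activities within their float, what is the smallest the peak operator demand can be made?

Early-start (Activity 1@1, Activity 2@1, Activity 3@1, Activity 4@1, Activity 5@1, Activity 6@1) gives peak 16: h1:16  h2:13  h3:5.
Shift Activity 4→2.
Schedule Activity 1@1, Activity 2@1, Activity 3@1, Activity 4@2, Activity 5@1, Activity 6@1: h1:13  h2:13  h3:8 — peak 13.
No arrangement of the 24 feasible schedules does better.

13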